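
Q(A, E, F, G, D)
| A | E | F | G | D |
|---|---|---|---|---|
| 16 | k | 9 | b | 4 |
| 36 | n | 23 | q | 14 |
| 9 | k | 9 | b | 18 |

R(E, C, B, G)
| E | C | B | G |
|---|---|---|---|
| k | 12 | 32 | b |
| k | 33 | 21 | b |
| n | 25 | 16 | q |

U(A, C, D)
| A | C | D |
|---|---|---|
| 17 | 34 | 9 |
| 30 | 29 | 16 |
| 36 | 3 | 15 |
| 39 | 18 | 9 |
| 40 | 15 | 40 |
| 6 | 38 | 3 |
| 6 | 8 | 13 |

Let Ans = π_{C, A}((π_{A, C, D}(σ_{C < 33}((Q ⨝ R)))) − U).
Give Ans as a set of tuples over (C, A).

Joining Q and R on E, G yields {(16, k, 9, b, 4, 12, 32), (16, k, 9, b, 4, 33, 21), (36, n, 23, q, 14, 25, 16), (9, k, 9, b, 18, 12, 32), (9, k, 9, b, 18, 33, 21)}.
Apply σ_{C < 33}; surviving tuples: {(16, k, 9, b, 4, 12, 32), (36, n, 23, q, 14, 25, 16), (9, k, 9, b, 18, 12, 32)}
π[A, C, D]: project onto (A, C, D) → {(16, 12, 4), (36, 25, 14), (9, 12, 18)}
Taking the difference: {(16, 12, 4), (36, 25, 14), (9, 12, 18)}
π[C, A]: project onto (C, A) → {(12, 16), (12, 9), (25, 36)}

{(12, 16), (12, 9), (25, 36)}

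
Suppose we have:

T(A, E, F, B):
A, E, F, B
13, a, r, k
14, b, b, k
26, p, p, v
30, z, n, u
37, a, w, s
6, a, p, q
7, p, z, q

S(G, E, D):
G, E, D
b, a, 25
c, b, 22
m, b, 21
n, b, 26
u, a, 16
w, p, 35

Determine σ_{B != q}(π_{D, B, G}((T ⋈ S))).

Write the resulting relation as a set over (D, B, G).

Joining T and S on E yields {(13, a, r, k, b, 25), (13, a, r, k, u, 16), (14, b, b, k, c, 22), (14, b, b, k, m, 21), (14, b, b, k, n, 26), (26, p, p, v, w, 35), (37, a, w, s, b, 25), (37, a, w, s, u, 16), (6, a, p, q, b, 25), (6, a, p, q, u, 16), (7, p, z, q, w, 35)}.
π[D, B, G]: project onto (D, B, G) → {(16, k, u), (16, q, u), (16, s, u), (21, k, m), (22, k, c), (25, k, b), (25, q, b), (25, s, b), (26, k, n), (35, q, w), (35, v, w)}
Apply σ_{B != q}; surviving tuples: {(16, k, u), (16, s, u), (21, k, m), (22, k, c), (25, k, b), (25, s, b), (26, k, n), (35, v, w)}

{(16, k, u), (16, s, u), (21, k, m), (22, k, c), (25, k, b), (25, s, b), (26, k, n), (35, v, w)}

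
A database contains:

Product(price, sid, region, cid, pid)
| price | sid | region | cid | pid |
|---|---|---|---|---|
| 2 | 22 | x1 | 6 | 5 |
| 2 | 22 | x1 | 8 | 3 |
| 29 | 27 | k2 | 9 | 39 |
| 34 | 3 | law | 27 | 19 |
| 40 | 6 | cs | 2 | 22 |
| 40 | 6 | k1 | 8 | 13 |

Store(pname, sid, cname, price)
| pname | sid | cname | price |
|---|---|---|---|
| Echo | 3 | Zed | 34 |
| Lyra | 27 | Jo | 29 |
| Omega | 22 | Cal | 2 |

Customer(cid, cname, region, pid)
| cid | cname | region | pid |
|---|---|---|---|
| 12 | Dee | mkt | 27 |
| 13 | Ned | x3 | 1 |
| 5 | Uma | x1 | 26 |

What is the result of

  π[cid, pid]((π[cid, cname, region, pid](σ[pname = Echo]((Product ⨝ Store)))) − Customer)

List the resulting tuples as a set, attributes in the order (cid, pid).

{(27, 19)}

Product ⋈ Store (natural join on price, sid): {(2, 22, x1, 6, 5, Omega, Cal), (2, 22, x1, 8, 3, Omega, Cal), (29, 27, k2, 9, 39, Lyra, Jo), (34, 3, law, 27, 19, Echo, Zed)}
σ[pname = Echo]: keep tuples satisfying pname = Echo → {(34, 3, law, 27, 19, Echo, Zed)}
π_{cid, cname, region, pid} gives {(27, Zed, law, 19)}.
Set difference of the two operands is {(27, Zed, law, 19)}.
π_{cid, pid} gives {(27, 19)}.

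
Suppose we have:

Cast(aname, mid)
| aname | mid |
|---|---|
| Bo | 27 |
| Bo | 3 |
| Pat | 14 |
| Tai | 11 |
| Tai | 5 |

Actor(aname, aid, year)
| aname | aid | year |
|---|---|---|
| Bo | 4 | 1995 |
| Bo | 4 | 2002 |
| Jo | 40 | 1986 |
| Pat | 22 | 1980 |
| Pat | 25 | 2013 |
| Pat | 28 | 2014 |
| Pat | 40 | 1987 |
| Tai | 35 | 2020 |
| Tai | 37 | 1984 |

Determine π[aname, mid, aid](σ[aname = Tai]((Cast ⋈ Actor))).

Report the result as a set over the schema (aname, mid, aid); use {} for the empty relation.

{(Tai, 11, 35), (Tai, 11, 37), (Tai, 5, 35), (Tai, 5, 37)}

Cast ⋈ Actor (natural join on aname): {(Bo, 27, 4, 1995), (Bo, 27, 4, 2002), (Bo, 3, 4, 1995), (Bo, 3, 4, 2002), (Pat, 14, 22, 1980), (Pat, 14, 25, 2013), (Pat, 14, 28, 2014), (Pat, 14, 40, 1987), (Tai, 11, 35, 2020), (Tai, 11, 37, 1984), (Tai, 5, 35, 2020), (Tai, 5, 37, 1984)}
σ[aname = Tai]: keep tuples satisfying aname = Tai → {(Tai, 11, 35, 2020), (Tai, 11, 37, 1984), (Tai, 5, 35, 2020), (Tai, 5, 37, 1984)}
π_{aname, mid, aid} gives {(Tai, 11, 35), (Tai, 11, 37), (Tai, 5, 35), (Tai, 5, 37)}.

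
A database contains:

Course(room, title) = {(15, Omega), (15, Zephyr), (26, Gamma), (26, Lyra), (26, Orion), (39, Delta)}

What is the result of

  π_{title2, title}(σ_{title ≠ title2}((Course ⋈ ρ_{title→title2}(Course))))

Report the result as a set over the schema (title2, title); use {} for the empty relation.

{(Gamma, Lyra), (Gamma, Orion), (Lyra, Gamma), (Lyra, Orion), (Omega, Zephyr), (Orion, Gamma), (Orion, Lyra), (Zephyr, Omega)}

ρ[title→title2]: schema becomes (room, title2); tuples unchanged.
Joining Course and ρ_{title→title2}(Course) on room yields {(15, Omega, Omega), (15, Omega, Zephyr), (15, Zephyr, Omega), (15, Zephyr, Zephyr), (26, Gamma, Gamma), (26, Gamma, Lyra), (26, Gamma, Orion), (26, Lyra, Gamma), (26, Lyra, Lyra), (26, Lyra, Orion), (26, Orion, Gamma), (26, Orion, Lyra), (26, Orion, Orion), (39, Delta, Delta)}.
Selection title ≠ title2: {(15, Omega, Zephyr), (15, Zephyr, Omega), (26, Gamma, Lyra), (26, Gamma, Orion), (26, Lyra, Gamma), (26, Lyra, Orion), (26, Orion, Gamma), (26, Orion, Lyra)}
π[title2, title]: project onto (title2, title) → {(Gamma, Lyra), (Gamma, Orion), (Lyra, Gamma), (Lyra, Orion), (Omega, Zephyr), (Orion, Gamma), (Orion, Lyra), (Zephyr, Omega)}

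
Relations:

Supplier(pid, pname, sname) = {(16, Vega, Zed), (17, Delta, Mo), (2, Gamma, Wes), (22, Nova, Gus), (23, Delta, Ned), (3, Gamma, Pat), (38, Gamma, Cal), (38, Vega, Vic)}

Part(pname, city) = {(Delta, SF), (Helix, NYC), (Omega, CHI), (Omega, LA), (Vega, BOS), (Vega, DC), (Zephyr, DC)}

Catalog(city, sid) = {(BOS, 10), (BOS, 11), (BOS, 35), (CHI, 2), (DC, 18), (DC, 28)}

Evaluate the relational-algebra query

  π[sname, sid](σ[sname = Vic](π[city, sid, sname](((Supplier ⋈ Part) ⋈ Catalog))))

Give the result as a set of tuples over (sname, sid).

{(Vic, 10), (Vic, 11), (Vic, 18), (Vic, 28), (Vic, 35)}

Supplier ⋈ Part (natural join on pname): {(16, Vega, Zed, BOS), (16, Vega, Zed, DC), (17, Delta, Mo, SF), (23, Delta, Ned, SF), (38, Vega, Vic, BOS), (38, Vega, Vic, DC)}
(Supplier ⋈ Part) ⋈ Catalog (natural join on city): {(16, Vega, Zed, BOS, 10), (16, Vega, Zed, BOS, 11), (16, Vega, Zed, BOS, 35), (16, Vega, Zed, DC, 18), (16, Vega, Zed, DC, 28), (38, Vega, Vic, BOS, 10), (38, Vega, Vic, BOS, 11), (38, Vega, Vic, BOS, 35), (38, Vega, Vic, DC, 18), (38, Vega, Vic, DC, 28)}
Projecting to city, sid, sname: {(BOS, 10, Vic), (BOS, 10, Zed), (BOS, 11, Vic), (BOS, 11, Zed), (BOS, 35, Vic), (BOS, 35, Zed), (DC, 18, Vic), (DC, 18, Zed), (DC, 28, Vic), (DC, 28, Zed)}
Filtering on sname = Vic leaves {(BOS, 10, Vic), (BOS, 11, Vic), (BOS, 35, Vic), (DC, 18, Vic), (DC, 28, Vic)}.
Projecting to sname, sid: {(Vic, 10), (Vic, 11), (Vic, 18), (Vic, 28), (Vic, 35)}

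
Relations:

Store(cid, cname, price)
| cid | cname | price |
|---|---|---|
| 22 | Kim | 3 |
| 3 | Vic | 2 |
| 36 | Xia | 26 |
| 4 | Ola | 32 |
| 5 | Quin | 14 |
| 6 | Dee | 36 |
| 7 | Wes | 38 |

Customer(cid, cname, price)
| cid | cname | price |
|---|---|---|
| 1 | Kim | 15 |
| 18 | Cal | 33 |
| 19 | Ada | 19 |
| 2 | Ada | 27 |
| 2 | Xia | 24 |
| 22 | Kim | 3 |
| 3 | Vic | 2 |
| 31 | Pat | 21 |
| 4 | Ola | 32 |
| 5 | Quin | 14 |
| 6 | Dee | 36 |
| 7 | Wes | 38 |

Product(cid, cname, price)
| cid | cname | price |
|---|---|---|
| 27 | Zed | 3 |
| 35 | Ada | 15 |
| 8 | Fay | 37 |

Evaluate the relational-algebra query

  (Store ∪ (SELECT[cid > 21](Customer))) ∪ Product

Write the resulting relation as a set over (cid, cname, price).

Selection cid > 21: {(22, Kim, 3), (31, Pat, 21)}
Taking the union: {(22, Kim, 3), (3, Vic, 2), (31, Pat, 21), (36, Xia, 26), (4, Ola, 32), (5, Quin, 14), (6, Dee, 36), (7, Wes, 38)}
Taking the union: {(22, Kim, 3), (27, Zed, 3), (3, Vic, 2), (31, Pat, 21), (35, Ada, 15), (36, Xia, 26), (4, Ola, 32), (5, Quin, 14), (6, Dee, 36), (7, Wes, 38), (8, Fay, 37)}

{(22, Kim, 3), (27, Zed, 3), (3, Vic, 2), (31, Pat, 21), (35, Ada, 15), (36, Xia, 26), (4, Ola, 32), (5, Quin, 14), (6, Dee, 36), (7, Wes, 38), (8, Fay, 37)}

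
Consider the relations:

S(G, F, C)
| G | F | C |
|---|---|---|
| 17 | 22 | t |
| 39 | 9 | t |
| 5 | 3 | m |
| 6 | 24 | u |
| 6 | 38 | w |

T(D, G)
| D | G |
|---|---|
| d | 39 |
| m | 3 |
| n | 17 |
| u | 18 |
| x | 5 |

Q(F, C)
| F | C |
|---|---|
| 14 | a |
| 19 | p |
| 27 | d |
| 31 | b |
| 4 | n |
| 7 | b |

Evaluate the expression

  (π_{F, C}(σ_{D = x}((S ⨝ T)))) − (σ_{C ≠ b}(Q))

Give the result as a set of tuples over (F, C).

Natural join on G: {(17, 22, t, n), (39, 9, t, d), (5, 3, m, x)}
σ[D = x]: keep tuples satisfying D = x → {(5, 3, m, x)}
Keep only column(s) F, C: {(3, m)}
σ[C ≠ b]: keep tuples satisfying C ≠ b → {(14, a), (19, p), (27, d), (4, n)}
Taking the difference: {(3, m)}

{(3, m)}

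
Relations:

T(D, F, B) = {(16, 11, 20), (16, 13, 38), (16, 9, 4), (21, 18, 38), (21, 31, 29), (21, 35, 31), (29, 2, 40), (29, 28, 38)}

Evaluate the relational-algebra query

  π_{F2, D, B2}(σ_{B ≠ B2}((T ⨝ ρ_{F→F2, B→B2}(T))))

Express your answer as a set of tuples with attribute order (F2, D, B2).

{(11, 16, 20), (13, 16, 38), (18, 21, 38), (2, 29, 40), (28, 29, 38), (31, 21, 29), (35, 21, 31), (9, 16, 4)}

ρ[F→F2, B→B2]: schema becomes (D, F2, B2); tuples unchanged.
Natural join on D: {(16, 11, 20, 11, 20), (16, 11, 20, 13, 38), (16, 11, 20, 9, 4), (16, 13, 38, 11, 20), (16, 13, 38, 13, 38), (16, 13, 38, 9, 4), (16, 9, 4, 11, 20), (16, 9, 4, 13, 38), (16, 9, 4, 9, 4), (21, 18, 38, 18, 38), (21, 18, 38, 31, 29), (21, 18, 38, 35, 31), (21, 31, 29, 18, 38), (21, 31, 29, 31, 29), (21, 31, 29, 35, 31), (21, 35, 31, 18, 38), (21, 35, 31, 31, 29), (21, 35, 31, 35, 31), (29, 2, 40, 2, 40), (29, 2, 40, 28, 38), (29, 28, 38, 2, 40), (29, 28, 38, 28, 38)}
Filtering on B ≠ B2 leaves {(16, 11, 20, 13, 38), (16, 11, 20, 9, 4), (16, 13, 38, 11, 20), (16, 13, 38, 9, 4), (16, 9, 4, 11, 20), (16, 9, 4, 13, 38), (21, 18, 38, 31, 29), (21, 18, 38, 35, 31), (21, 31, 29, 18, 38), (21, 31, 29, 35, 31), (21, 35, 31, 18, 38), (21, 35, 31, 31, 29), (29, 2, 40, 28, 38), (29, 28, 38, 2, 40)}.
Projecting to F2, D, B2 (6 duplicate(s) eliminated): {(11, 16, 20), (13, 16, 38), (18, 21, 38), (2, 29, 40), (28, 29, 38), (31, 21, 29), (35, 21, 31), (9, 16, 4)}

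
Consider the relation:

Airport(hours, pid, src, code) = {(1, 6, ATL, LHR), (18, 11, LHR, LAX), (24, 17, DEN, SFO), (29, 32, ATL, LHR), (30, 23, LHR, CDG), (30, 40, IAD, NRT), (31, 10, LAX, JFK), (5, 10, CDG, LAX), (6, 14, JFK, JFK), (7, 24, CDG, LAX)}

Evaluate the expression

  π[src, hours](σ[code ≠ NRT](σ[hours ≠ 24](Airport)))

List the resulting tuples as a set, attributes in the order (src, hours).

Selection hours ≠ 24: {(1, 6, ATL, LHR), (18, 11, LHR, LAX), (29, 32, ATL, LHR), (30, 23, LHR, CDG), (30, 40, IAD, NRT), (31, 10, LAX, JFK), (5, 10, CDG, LAX), (6, 14, JFK, JFK), (7, 24, CDG, LAX)}
Selection code ≠ NRT: {(1, 6, ATL, LHR), (18, 11, LHR, LAX), (29, 32, ATL, LHR), (30, 23, LHR, CDG), (31, 10, LAX, JFK), (5, 10, CDG, LAX), (6, 14, JFK, JFK), (7, 24, CDG, LAX)}
Keep only column(s) src, hours: {(ATL, 1), (ATL, 29), (CDG, 5), (CDG, 7), (JFK, 6), (LAX, 31), (LHR, 18), (LHR, 30)}

{(ATL, 1), (ATL, 29), (CDG, 5), (CDG, 7), (JFK, 6), (LAX, 31), (LHR, 18), (LHR, 30)}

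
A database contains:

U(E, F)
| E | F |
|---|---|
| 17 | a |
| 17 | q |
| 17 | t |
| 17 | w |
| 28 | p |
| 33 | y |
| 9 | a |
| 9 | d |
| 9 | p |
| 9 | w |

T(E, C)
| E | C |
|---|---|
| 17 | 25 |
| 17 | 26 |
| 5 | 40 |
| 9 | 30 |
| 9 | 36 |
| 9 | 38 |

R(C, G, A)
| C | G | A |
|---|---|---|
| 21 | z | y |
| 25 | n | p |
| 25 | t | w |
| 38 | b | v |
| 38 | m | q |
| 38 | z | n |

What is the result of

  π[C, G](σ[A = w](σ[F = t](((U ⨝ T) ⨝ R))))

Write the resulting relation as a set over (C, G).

{(25, t)}

Joining U and T on E yields {(17, a, 25), (17, a, 26), (17, q, 25), (17, q, 26), (17, t, 25), (17, t, 26), (17, w, 25), (17, w, 26), (9, a, 30), (9, a, 36), (9, a, 38), (9, d, 30), (9, d, 36), (9, d, 38), (9, p, 30), (9, p, 36), (9, p, 38), (9, w, 30), (9, w, 36), (9, w, 38)}.
Joining (U ⨝ T) and R on C yields {(17, a, 25, n, p), (17, a, 25, t, w), (17, q, 25, n, p), (17, q, 25, t, w), (17, t, 25, n, p), (17, t, 25, t, w), (17, w, 25, n, p), (17, w, 25, t, w), (9, a, 38, b, v), (9, a, 38, m, q), (9, a, 38, z, n), (9, d, 38, b, v), (9, d, 38, m, q), (9, d, 38, z, n), (9, p, 38, b, v), (9, p, 38, m, q), (9, p, 38, z, n), (9, w, 38, b, v), (9, w, 38, m, q), (9, w, 38, z, n)}.
Apply σ_{F = t}; surviving tuples: {(17, t, 25, n, p), (17, t, 25, t, w)}
Apply σ_{A = w}; surviving tuples: {(17, t, 25, t, w)}
π[C, G]: project onto (C, G) → {(25, t)}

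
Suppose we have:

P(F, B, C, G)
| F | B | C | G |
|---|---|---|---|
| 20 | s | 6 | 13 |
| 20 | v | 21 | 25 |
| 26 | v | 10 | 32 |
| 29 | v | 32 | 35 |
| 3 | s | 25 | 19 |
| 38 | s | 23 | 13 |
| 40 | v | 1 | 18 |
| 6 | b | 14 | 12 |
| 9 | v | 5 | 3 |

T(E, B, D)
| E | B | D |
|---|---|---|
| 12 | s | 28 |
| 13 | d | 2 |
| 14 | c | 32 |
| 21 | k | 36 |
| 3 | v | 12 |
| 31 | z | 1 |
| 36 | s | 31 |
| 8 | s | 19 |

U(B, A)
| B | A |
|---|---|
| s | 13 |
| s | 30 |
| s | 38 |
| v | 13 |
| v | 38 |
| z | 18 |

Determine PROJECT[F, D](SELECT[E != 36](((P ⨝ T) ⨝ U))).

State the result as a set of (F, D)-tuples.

{(20, 12), (20, 19), (20, 28), (26, 12), (29, 12), (3, 19), (3, 28), (38, 19), (38, 28), (40, 12), (9, 12)}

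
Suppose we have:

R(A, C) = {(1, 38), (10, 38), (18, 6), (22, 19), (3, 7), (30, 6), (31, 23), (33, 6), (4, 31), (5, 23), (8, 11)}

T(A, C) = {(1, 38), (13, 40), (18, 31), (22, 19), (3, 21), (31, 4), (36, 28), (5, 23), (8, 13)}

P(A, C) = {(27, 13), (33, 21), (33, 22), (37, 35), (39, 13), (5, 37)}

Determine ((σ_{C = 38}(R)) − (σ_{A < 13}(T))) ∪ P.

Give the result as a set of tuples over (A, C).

Selection C = 38: {(1, 38), (10, 38)}
Selection A < 13: {(1, 38), (3, 21), (5, 23), (8, 13)}
Difference: {(1, 38), (10, 38)} with {(1, 38), (3, 21), (5, 23), (8, 13)} → {(10, 38)}
Union: {(10, 38)} with {(27, 13), (33, 21), (33, 22), (37, 35), (39, 13), (5, 37)} → {(10, 38), (27, 13), (33, 21), (33, 22), (37, 35), (39, 13), (5, 37)}

{(10, 38), (27, 13), (33, 21), (33, 22), (37, 35), (39, 13), (5, 37)}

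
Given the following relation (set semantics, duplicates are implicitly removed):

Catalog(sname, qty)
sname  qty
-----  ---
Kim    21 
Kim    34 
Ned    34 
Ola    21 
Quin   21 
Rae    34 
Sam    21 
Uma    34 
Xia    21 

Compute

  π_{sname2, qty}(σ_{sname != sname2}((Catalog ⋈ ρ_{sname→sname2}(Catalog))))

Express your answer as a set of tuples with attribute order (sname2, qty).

{(Kim, 21), (Kim, 34), (Ned, 34), (Ola, 21), (Quin, 21), (Rae, 34), (Sam, 21), (Uma, 34), (Xia, 21)}

ρ[sname→sname2]: schema becomes (sname2, qty); tuples unchanged.
Catalog ⋈ ρ_{sname→sname2}(Catalog) (natural join on qty): {(Kim, 21, Kim), (Kim, 21, Ola), (Kim, 21, Quin), (Kim, 21, Sam), (Kim, 21, Xia), (Kim, 34, Kim), (Kim, 34, Ned), (Kim, 34, Rae), (Kim, 34, Uma), (Ned, 34, Kim), (Ned, 34, Ned), (Ned, 34, Rae), (Ned, 34, Uma), (Ola, 21, Kim), (Ola, 21, Ola), (Ola, 21, Quin), (Ola, 21, Sam), (Ola, 21, Xia), (Quin, 21, Kim), (Quin, 21, Ola), (Quin, 21, Quin), (Quin, 21, Sam), (Quin, 21, Xia), (Rae, 34, Kim), (Rae, 34, Ned), (Rae, 34, Rae), (Rae, 34, Uma), (Sam, 21, Kim), (Sam, 21, Ola), (Sam, 21, Quin), (Sam, 21, Sam), (Sam, 21, Xia), (Uma, 34, Kim), (Uma, 34, Ned), (Uma, 34, Rae), (Uma, 34, Uma), (Xia, 21, Kim), (Xia, 21, Ola), (Xia, 21, Quin), (Xia, 21, Sam), (Xia, 21, Xia)}
Selection sname != sname2: {(Kim, 21, Ola), (Kim, 21, Quin), (Kim, 21, Sam), (Kim, 21, Xia), (Kim, 34, Ned), (Kim, 34, Rae), (Kim, 34, Uma), (Ned, 34, Kim), (Ned, 34, Rae), (Ned, 34, Uma), (Ola, 21, Kim), (Ola, 21, Quin), (Ola, 21, Sam), (Ola, 21, Xia), (Quin, 21, Kim), (Quin, 21, Ola), (Quin, 21, Sam), (Quin, 21, Xia), (Rae, 34, Kim), (Rae, 34, Ned), (Rae, 34, Uma), (Sam, 21, Kim), (Sam, 21, Ola), (Sam, 21, Quin), (Sam, 21, Xia), (Uma, 34, Kim), (Uma, 34, Ned), (Uma, 34, Rae), (Xia, 21, Kim), (Xia, 21, Ola), (Xia, 21, Quin), (Xia, 21, Sam)}
π[sname2, qty]: project onto (sname2, qty) (23 duplicate(s) eliminated) → {(Kim, 21), (Kim, 34), (Ned, 34), (Ola, 21), (Quin, 21), (Rae, 34), (Sam, 21), (Uma, 34), (Xia, 21)}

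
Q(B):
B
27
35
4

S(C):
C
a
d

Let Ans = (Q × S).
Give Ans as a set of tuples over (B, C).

{(27, a), (27, d), (35, a), (35, d), (4, a), (4, d)}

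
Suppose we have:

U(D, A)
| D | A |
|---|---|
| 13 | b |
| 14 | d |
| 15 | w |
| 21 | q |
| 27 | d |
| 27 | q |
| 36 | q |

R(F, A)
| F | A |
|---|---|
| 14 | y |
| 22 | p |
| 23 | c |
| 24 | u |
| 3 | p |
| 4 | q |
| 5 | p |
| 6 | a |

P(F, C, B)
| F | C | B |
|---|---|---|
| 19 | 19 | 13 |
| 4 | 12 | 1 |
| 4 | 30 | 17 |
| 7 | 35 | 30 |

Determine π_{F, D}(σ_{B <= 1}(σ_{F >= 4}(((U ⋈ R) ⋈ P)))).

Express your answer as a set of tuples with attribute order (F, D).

{(4, 21), (4, 27), (4, 36)}

U ⋈ R (natural join on A): {(21, q, 4), (27, q, 4), (36, q, 4)}
(U ⋈ R) ⋈ P (natural join on F): {(21, q, 4, 12, 1), (21, q, 4, 30, 17), (27, q, 4, 12, 1), (27, q, 4, 30, 17), (36, q, 4, 12, 1), (36, q, 4, 30, 17)}
Filtering on F >= 4 leaves {(21, q, 4, 12, 1), (21, q, 4, 30, 17), (27, q, 4, 12, 1), (27, q, 4, 30, 17), (36, q, 4, 12, 1), (36, q, 4, 30, 17)}.
Filtering on B <= 1 leaves {(21, q, 4, 12, 1), (27, q, 4, 12, 1), (36, q, 4, 12, 1)}.
π[F, D]: project onto (F, D) → {(4, 21), (4, 27), (4, 36)}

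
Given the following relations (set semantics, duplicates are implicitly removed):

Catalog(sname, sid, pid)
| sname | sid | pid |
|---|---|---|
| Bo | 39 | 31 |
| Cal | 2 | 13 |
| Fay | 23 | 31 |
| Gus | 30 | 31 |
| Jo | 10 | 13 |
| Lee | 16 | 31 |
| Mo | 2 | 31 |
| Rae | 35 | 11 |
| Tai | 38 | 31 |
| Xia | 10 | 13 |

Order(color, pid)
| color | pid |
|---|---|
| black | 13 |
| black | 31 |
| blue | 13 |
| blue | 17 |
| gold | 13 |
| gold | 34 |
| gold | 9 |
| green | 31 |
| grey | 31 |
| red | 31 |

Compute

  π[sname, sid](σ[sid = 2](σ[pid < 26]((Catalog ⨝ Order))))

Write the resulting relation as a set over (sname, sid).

{(Cal, 2)}

Catalog ⋈ Order (natural join on pid): {(Bo, 39, 31, black), (Bo, 39, 31, green), (Bo, 39, 31, grey), (Bo, 39, 31, red), (Cal, 2, 13, black), (Cal, 2, 13, blue), (Cal, 2, 13, gold), (Fay, 23, 31, black), (Fay, 23, 31, green), (Fay, 23, 31, grey), (Fay, 23, 31, red), (Gus, 30, 31, black), (Gus, 30, 31, green), (Gus, 30, 31, grey), (Gus, 30, 31, red), (Jo, 10, 13, black), (Jo, 10, 13, blue), (Jo, 10, 13, gold), (Lee, 16, 31, black), (Lee, 16, 31, green), (Lee, 16, 31, grey), (Lee, 16, 31, red), (Mo, 2, 31, black), (Mo, 2, 31, green), (Mo, 2, 31, grey), (Mo, 2, 31, red), (Tai, 38, 31, black), (Tai, 38, 31, green), (Tai, 38, 31, grey), (Tai, 38, 31, red), (Xia, 10, 13, black), (Xia, 10, 13, blue), (Xia, 10, 13, gold)}
Filtering on pid < 26 leaves {(Cal, 2, 13, black), (Cal, 2, 13, blue), (Cal, 2, 13, gold), (Jo, 10, 13, black), (Jo, 10, 13, blue), (Jo, 10, 13, gold), (Xia, 10, 13, black), (Xia, 10, 13, blue), (Xia, 10, 13, gold)}.
Filtering on sid = 2 leaves {(Cal, 2, 13, black), (Cal, 2, 13, blue), (Cal, 2, 13, gold)}.
π_{sname, sid} gives {(Cal, 2)} (2 duplicate(s) eliminated).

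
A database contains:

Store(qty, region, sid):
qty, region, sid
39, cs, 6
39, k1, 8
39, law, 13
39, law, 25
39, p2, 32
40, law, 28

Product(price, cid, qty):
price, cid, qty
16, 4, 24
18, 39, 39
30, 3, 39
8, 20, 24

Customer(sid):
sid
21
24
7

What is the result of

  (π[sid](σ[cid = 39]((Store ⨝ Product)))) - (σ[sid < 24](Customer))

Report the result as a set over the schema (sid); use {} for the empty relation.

Store ⋈ Product (natural join on qty): {(39, cs, 6, 18, 39), (39, cs, 6, 30, 3), (39, k1, 8, 18, 39), (39, k1, 8, 30, 3), (39, law, 13, 18, 39), (39, law, 13, 30, 3), (39, law, 25, 18, 39), (39, law, 25, 30, 3), (39, p2, 32, 18, 39), (39, p2, 32, 30, 3)}
Selection cid = 39: {(39, cs, 6, 18, 39), (39, k1, 8, 18, 39), (39, law, 13, 18, 39), (39, law, 25, 18, 39), (39, p2, 32, 18, 39)}
π_{sid} gives {13, 25, 32, 6, 8}.
Selection sid < 24: {21, 7}
Taking the difference: {13, 25, 32, 6, 8}

{13, 25, 32, 6, 8}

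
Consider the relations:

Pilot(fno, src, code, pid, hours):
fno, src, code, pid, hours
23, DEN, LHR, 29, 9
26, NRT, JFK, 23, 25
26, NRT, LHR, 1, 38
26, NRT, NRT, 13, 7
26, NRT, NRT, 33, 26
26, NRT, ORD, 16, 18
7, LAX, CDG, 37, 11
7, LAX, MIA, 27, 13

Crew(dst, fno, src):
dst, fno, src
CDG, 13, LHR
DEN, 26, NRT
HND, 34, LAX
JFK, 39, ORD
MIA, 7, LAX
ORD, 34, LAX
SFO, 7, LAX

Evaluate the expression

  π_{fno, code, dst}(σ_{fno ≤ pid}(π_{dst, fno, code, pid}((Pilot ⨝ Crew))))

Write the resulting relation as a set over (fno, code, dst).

{(26, NRT, DEN), (7, CDG, MIA), (7, CDG, SFO), (7, MIA, MIA), (7, MIA, SFO)}

Pilot ⋈ Crew (natural join on fno, src): {(26, NRT, JFK, 23, 25, DEN), (26, NRT, LHR, 1, 38, DEN), (26, NRT, NRT, 13, 7, DEN), (26, NRT, NRT, 33, 26, DEN), (26, NRT, ORD, 16, 18, DEN), (7, LAX, CDG, 37, 11, MIA), (7, LAX, CDG, 37, 11, SFO), (7, LAX, MIA, 27, 13, MIA), (7, LAX, MIA, 27, 13, SFO)}
Keep only column(s) dst, fno, code, pid: {(DEN, 26, JFK, 23), (DEN, 26, LHR, 1), (DEN, 26, NRT, 13), (DEN, 26, NRT, 33), (DEN, 26, ORD, 16), (MIA, 7, CDG, 37), (MIA, 7, MIA, 27), (SFO, 7, CDG, 37), (SFO, 7, MIA, 27)}
Filtering on fno ≤ pid leaves {(DEN, 26, NRT, 33), (MIA, 7, CDG, 37), (MIA, 7, MIA, 27), (SFO, 7, CDG, 37), (SFO, 7, MIA, 27)}.
Keep only column(s) fno, code, dst: {(26, NRT, DEN), (7, CDG, MIA), (7, CDG, SFO), (7, MIA, MIA), (7, MIA, SFO)}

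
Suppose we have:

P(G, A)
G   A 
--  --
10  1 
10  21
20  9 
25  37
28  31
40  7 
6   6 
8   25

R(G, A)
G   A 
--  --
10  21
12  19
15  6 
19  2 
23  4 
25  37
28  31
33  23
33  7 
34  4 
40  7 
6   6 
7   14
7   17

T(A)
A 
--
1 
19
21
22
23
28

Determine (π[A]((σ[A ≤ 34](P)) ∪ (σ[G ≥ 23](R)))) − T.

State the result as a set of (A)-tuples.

{25, 31, 37, 4, 6, 7, 9}

Filtering on A ≤ 34 leaves {(10, 1), (10, 21), (20, 9), (28, 31), (40, 7), (6, 6), (8, 25)}.
Filtering on G ≥ 23 leaves {(23, 4), (25, 37), (28, 31), (33, 23), (33, 7), (34, 4), (40, 7)}.
Taking the union: {(10, 1), (10, 21), (20, 9), (23, 4), (25, 37), (28, 31), (33, 23), (33, 7), (34, 4), (40, 7), (6, 6), (8, 25)}
Keep only column(s) A (2 duplicate(s) eliminated): {1, 21, 23, 25, 31, 37, 4, 6, 7, 9}
Taking the difference: {25, 31, 37, 4, 6, 7, 9}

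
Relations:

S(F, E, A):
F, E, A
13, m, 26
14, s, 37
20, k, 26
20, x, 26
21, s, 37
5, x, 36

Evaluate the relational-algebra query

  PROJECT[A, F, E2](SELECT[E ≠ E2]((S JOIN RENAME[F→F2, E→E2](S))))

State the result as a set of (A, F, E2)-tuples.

{(26, 13, k), (26, 13, x), (26, 20, k), (26, 20, m), (26, 20, x)}

ρ[F→F2, E→E2]: schema becomes (F2, E2, A); tuples unchanged.
Natural join on A: {(13, m, 26, 13, m), (13, m, 26, 20, k), (13, m, 26, 20, x), (14, s, 37, 14, s), (14, s, 37, 21, s), (20, k, 26, 13, m), (20, k, 26, 20, k), (20, k, 26, 20, x), (20, x, 26, 13, m), (20, x, 26, 20, k), (20, x, 26, 20, x), (21, s, 37, 14, s), (21, s, 37, 21, s), (5, x, 36, 5, x)}
Filtering on E ≠ E2 leaves {(13, m, 26, 20, k), (13, m, 26, 20, x), (20, k, 26, 13, m), (20, k, 26, 20, x), (20, x, 26, 13, m), (20, x, 26, 20, k)}.
Keep only column(s) A, F, E2 (1 duplicate(s) eliminated): {(26, 13, k), (26, 13, x), (26, 20, k), (26, 20, m), (26, 20, x)}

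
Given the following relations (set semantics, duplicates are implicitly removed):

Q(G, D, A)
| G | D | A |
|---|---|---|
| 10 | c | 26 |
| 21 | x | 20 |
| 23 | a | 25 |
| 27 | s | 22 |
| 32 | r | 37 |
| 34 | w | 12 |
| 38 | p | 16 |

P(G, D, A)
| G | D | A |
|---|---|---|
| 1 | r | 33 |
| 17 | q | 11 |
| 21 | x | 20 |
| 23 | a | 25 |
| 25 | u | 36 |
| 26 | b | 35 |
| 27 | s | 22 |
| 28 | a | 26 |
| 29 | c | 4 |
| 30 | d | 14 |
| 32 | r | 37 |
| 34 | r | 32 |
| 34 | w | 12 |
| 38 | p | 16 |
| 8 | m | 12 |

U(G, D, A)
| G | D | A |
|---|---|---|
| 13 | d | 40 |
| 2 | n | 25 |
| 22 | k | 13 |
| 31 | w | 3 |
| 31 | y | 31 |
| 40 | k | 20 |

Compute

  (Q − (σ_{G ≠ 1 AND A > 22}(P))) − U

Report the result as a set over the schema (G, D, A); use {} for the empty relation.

Filtering on G ≠ 1 AND A > 22 leaves {(23, a, 25), (25, u, 36), (26, b, 35), (28, a, 26), (32, r, 37), (34, r, 32)}.
Difference: {(10, c, 26), (21, x, 20), (23, a, 25), (27, s, 22), (32, r, 37), (34, w, 12), (38, p, 16)} with {(23, a, 25), (25, u, 36), (26, b, 35), (28, a, 26), (32, r, 37), (34, r, 32)} → {(10, c, 26), (21, x, 20), (27, s, 22), (34, w, 12), (38, p, 16)}
Difference: {(10, c, 26), (21, x, 20), (27, s, 22), (34, w, 12), (38, p, 16)} with {(13, d, 40), (2, n, 25), (22, k, 13), (31, w, 3), (31, y, 31), (40, k, 20)} → {(10, c, 26), (21, x, 20), (27, s, 22), (34, w, 12), (38, p, 16)}

{(10, c, 26), (21, x, 20), (27, s, 22), (34, w, 12), (38, p, 16)}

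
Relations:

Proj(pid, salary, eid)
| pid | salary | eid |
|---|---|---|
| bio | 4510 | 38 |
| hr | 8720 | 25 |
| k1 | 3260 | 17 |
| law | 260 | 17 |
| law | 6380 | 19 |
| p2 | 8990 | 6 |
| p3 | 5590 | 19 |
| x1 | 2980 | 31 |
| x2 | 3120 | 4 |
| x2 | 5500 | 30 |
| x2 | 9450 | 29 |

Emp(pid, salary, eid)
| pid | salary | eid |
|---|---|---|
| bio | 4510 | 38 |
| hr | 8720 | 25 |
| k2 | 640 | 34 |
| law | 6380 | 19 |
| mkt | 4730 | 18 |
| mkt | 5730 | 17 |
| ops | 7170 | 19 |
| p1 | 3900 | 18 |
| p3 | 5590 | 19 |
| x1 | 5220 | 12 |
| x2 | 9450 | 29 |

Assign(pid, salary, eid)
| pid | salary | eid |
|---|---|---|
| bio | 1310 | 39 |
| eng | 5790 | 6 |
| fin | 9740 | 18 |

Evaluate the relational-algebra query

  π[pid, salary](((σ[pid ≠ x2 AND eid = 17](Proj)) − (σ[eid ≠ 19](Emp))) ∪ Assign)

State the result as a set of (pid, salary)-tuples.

Apply σ_{pid ≠ x2 AND eid = 17}; surviving tuples: {(k1, 3260, 17), (law, 260, 17)}
Apply σ_{eid ≠ 19}; surviving tuples: {(bio, 4510, 38), (hr, 8720, 25), (k2, 640, 34), (mkt, 4730, 18), (mkt, 5730, 17), (p1, 3900, 18), (x1, 5220, 12), (x2, 9450, 29)}
Taking the difference: {(k1, 3260, 17), (law, 260, 17)}
Taking the union: {(bio, 1310, 39), (eng, 5790, 6), (fin, 9740, 18), (k1, 3260, 17), (law, 260, 17)}
π[pid, salary]: project onto (pid, salary) → {(bio, 1310), (eng, 5790), (fin, 9740), (k1, 3260), (law, 260)}

{(bio, 1310), (eng, 5790), (fin, 9740), (k1, 3260), (law, 260)}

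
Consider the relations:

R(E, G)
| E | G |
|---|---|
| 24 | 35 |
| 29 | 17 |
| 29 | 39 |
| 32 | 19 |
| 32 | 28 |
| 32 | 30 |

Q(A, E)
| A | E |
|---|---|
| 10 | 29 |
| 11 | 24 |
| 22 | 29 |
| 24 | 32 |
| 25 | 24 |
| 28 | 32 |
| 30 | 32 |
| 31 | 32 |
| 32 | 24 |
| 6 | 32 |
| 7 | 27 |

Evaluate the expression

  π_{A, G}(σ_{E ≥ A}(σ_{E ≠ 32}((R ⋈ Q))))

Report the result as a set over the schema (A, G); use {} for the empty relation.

R ⋈ Q (natural join on E): {(24, 35, 11), (24, 35, 25), (24, 35, 32), (29, 17, 10), (29, 17, 22), (29, 39, 10), (29, 39, 22), (32, 19, 24), (32, 19, 28), (32, 19, 30), (32, 19, 31), (32, 19, 6), (32, 28, 24), (32, 28, 28), (32, 28, 30), (32, 28, 31), (32, 28, 6), (32, 30, 24), (32, 30, 28), (32, 30, 30), (32, 30, 31), (32, 30, 6)}
Apply σ_{E ≠ 32}; surviving tuples: {(24, 35, 11), (24, 35, 25), (24, 35, 32), (29, 17, 10), (29, 17, 22), (29, 39, 10), (29, 39, 22)}
Apply σ_{E ≥ A}; surviving tuples: {(24, 35, 11), (29, 17, 10), (29, 17, 22), (29, 39, 10), (29, 39, 22)}
π_{A, G} gives {(10, 17), (10, 39), (11, 35), (22, 17), (22, 39)}.

{(10, 17), (10, 39), (11, 35), (22, 17), (22, 39)}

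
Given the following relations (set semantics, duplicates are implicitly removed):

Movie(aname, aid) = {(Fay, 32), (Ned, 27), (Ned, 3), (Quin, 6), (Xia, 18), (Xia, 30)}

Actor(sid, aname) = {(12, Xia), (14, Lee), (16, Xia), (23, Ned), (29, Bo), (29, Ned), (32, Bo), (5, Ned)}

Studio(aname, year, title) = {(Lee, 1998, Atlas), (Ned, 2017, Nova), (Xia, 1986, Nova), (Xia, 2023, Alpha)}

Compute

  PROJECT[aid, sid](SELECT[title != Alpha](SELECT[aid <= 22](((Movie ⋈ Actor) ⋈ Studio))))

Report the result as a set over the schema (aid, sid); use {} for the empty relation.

{(18, 12), (18, 16), (3, 23), (3, 29), (3, 5)}

Natural join on aname: {(Ned, 27, 23), (Ned, 27, 29), (Ned, 27, 5), (Ned, 3, 23), (Ned, 3, 29), (Ned, 3, 5), (Xia, 18, 12), (Xia, 18, 16), (Xia, 30, 12), (Xia, 30, 16)}
Natural join on aname: {(Ned, 27, 23, 2017, Nova), (Ned, 27, 29, 2017, Nova), (Ned, 27, 5, 2017, Nova), (Ned, 3, 23, 2017, Nova), (Ned, 3, 29, 2017, Nova), (Ned, 3, 5, 2017, Nova), (Xia, 18, 12, 1986, Nova), (Xia, 18, 12, 2023, Alpha), (Xia, 18, 16, 1986, Nova), (Xia, 18, 16, 2023, Alpha), (Xia, 30, 12, 1986, Nova), (Xia, 30, 12, 2023, Alpha), (Xia, 30, 16, 1986, Nova), (Xia, 30, 16, 2023, Alpha)}
Apply σ_{aid <= 22}; surviving tuples: {(Ned, 3, 23, 2017, Nova), (Ned, 3, 29, 2017, Nova), (Ned, 3, 5, 2017, Nova), (Xia, 18, 12, 1986, Nova), (Xia, 18, 12, 2023, Alpha), (Xia, 18, 16, 1986, Nova), (Xia, 18, 16, 2023, Alpha)}
Apply σ_{title != Alpha}; surviving tuples: {(Ned, 3, 23, 2017, Nova), (Ned, 3, 29, 2017, Nova), (Ned, 3, 5, 2017, Nova), (Xia, 18, 12, 1986, Nova), (Xia, 18, 16, 1986, Nova)}
Keep only column(s) aid, sid: {(18, 12), (18, 16), (3, 23), (3, 29), (3, 5)}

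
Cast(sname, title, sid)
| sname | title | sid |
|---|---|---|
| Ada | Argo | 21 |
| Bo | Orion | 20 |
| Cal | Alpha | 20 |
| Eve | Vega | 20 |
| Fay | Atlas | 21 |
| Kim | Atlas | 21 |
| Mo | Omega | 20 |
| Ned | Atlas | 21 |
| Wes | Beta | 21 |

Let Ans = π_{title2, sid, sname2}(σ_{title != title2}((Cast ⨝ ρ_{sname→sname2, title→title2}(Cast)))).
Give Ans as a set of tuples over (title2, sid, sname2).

ρ[sname→sname2, title→title2]: schema becomes (sname2, title2, sid); tuples unchanged.
Cast ⋈ ρ_{sname→sname2, title→title2}(Cast) (natural join on sid): {(Ada, Argo, 21, Ada, Argo), (Ada, Argo, 21, Fay, Atlas), (Ada, Argo, 21, Kim, Atlas), (Ada, Argo, 21, Ned, Atlas), (Ada, Argo, 21, Wes, Beta), (Bo, Orion, 20, Bo, Orion), (Bo, Orion, 20, Cal, Alpha), (Bo, Orion, 20, Eve, Vega), (Bo, Orion, 20, Mo, Omega), (Cal, Alpha, 20, Bo, Orion), (Cal, Alpha, 20, Cal, Alpha), (Cal, Alpha, 20, Eve, Vega), (Cal, Alpha, 20, Mo, Omega), (Eve, Vega, 20, Bo, Orion), (Eve, Vega, 20, Cal, Alpha), (Eve, Vega, 20, Eve, Vega), (Eve, Vega, 20, Mo, Omega), (Fay, Atlas, 21, Ada, Argo), (Fay, Atlas, 21, Fay, Atlas), (Fay, Atlas, 21, Kim, Atlas), (Fay, Atlas, 21, Ned, Atlas), (Fay, Atlas, 21, Wes, Beta), (Kim, Atlas, 21, Ada, Argo), (Kim, Atlas, 21, Fay, Atlas), (Kim, Atlas, 21, Kim, Atlas), (Kim, Atlas, 21, Ned, Atlas), (Kim, Atlas, 21, Wes, Beta), (Mo, Omega, 20, Bo, Orion), (Mo, Omega, 20, Cal, Alpha), (Mo, Omega, 20, Eve, Vega), (Mo, Omega, 20, Mo, Omega), (Ned, Atlas, 21, Ada, Argo), (Ned, Atlas, 21, Fay, Atlas), (Ned, Atlas, 21, Kim, Atlas), (Ned, Atlas, 21, Ned, Atlas), (Ned, Atlas, 21, Wes, Beta), (Wes, Beta, 21, Ada, Argo), (Wes, Beta, 21, Fay, Atlas), (Wes, Beta, 21, Kim, Atlas), (Wes, Beta, 21, Ned, Atlas), (Wes, Beta, 21, Wes, Beta)}
Apply σ_{title != title2}; surviving tuples: {(Ada, Argo, 21, Fay, Atlas), (Ada, Argo, 21, Kim, Atlas), (Ada, Argo, 21, Ned, Atlas), (Ada, Argo, 21, Wes, Beta), (Bo, Orion, 20, Cal, Alpha), (Bo, Orion, 20, Eve, Vega), (Bo, Orion, 20, Mo, Omega), (Cal, Alpha, 20, Bo, Orion), (Cal, Alpha, 20, Eve, Vega), (Cal, Alpha, 20, Mo, Omega), (Eve, Vega, 20, Bo, Orion), (Eve, Vega, 20, Cal, Alpha), (Eve, Vega, 20, Mo, Omega), (Fay, Atlas, 21, Ada, Argo), (Fay, Atlas, 21, Wes, Beta), (Kim, Atlas, 21, Ada, Argo), (Kim, Atlas, 21, Wes, Beta), (Mo, Omega, 20, Bo, Orion), (Mo, Omega, 20, Cal, Alpha), (Mo, Omega, 20, Eve, Vega), (Ned, Atlas, 21, Ada, Argo), (Ned, Atlas, 21, Wes, Beta), (Wes, Beta, 21, Ada, Argo), (Wes, Beta, 21, Fay, Atlas), (Wes, Beta, 21, Kim, Atlas), (Wes, Beta, 21, Ned, Atlas)}
Keep only column(s) title2, sid, sname2 (17 duplicate(s) eliminated): {(Alpha, 20, Cal), (Argo, 21, Ada), (Atlas, 21, Fay), (Atlas, 21, Kim), (Atlas, 21, Ned), (Beta, 21, Wes), (Omega, 20, Mo), (Orion, 20, Bo), (Vega, 20, Eve)}

{(Alpha, 20, Cal), (Argo, 21, Ada), (Atlas, 21, Fay), (Atlas, 21, Kim), (Atlas, 21, Ned), (Beta, 21, Wes), (Omega, 20, Mo), (Orion, 20, Bo), (Vega, 20, Eve)}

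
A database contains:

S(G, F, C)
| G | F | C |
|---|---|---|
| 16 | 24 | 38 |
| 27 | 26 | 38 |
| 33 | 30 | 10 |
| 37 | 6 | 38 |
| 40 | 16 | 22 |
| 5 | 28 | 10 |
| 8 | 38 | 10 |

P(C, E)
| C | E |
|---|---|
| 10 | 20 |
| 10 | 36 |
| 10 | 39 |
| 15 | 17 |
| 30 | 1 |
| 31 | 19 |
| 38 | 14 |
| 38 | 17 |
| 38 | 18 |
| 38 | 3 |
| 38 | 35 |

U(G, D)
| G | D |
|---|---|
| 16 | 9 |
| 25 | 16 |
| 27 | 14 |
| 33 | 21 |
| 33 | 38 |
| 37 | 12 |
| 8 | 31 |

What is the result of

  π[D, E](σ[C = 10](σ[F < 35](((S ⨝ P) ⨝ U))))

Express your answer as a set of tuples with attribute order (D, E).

{(21, 20), (21, 36), (21, 39), (38, 20), (38, 36), (38, 39)}

Natural join on C: {(16, 24, 38, 14), (16, 24, 38, 17), (16, 24, 38, 18), (16, 24, 38, 3), (16, 24, 38, 35), (27, 26, 38, 14), (27, 26, 38, 17), (27, 26, 38, 18), (27, 26, 38, 3), (27, 26, 38, 35), (33, 30, 10, 20), (33, 30, 10, 36), (33, 30, 10, 39), (37, 6, 38, 14), (37, 6, 38, 17), (37, 6, 38, 18), (37, 6, 38, 3), (37, 6, 38, 35), (5, 28, 10, 20), (5, 28, 10, 36), (5, 28, 10, 39), (8, 38, 10, 20), (8, 38, 10, 36), (8, 38, 10, 39)}
Natural join on G: {(16, 24, 38, 14, 9), (16, 24, 38, 17, 9), (16, 24, 38, 18, 9), (16, 24, 38, 3, 9), (16, 24, 38, 35, 9), (27, 26, 38, 14, 14), (27, 26, 38, 17, 14), (27, 26, 38, 18, 14), (27, 26, 38, 3, 14), (27, 26, 38, 35, 14), (33, 30, 10, 20, 21), (33, 30, 10, 20, 38), (33, 30, 10, 36, 21), (33, 30, 10, 36, 38), (33, 30, 10, 39, 21), (33, 30, 10, 39, 38), (37, 6, 38, 14, 12), (37, 6, 38, 17, 12), (37, 6, 38, 18, 12), (37, 6, 38, 3, 12), (37, 6, 38, 35, 12), (8, 38, 10, 20, 31), (8, 38, 10, 36, 31), (8, 38, 10, 39, 31)}
Filtering on F < 35 leaves {(16, 24, 38, 14, 9), (16, 24, 38, 17, 9), (16, 24, 38, 18, 9), (16, 24, 38, 3, 9), (16, 24, 38, 35, 9), (27, 26, 38, 14, 14), (27, 26, 38, 17, 14), (27, 26, 38, 18, 14), (27, 26, 38, 3, 14), (27, 26, 38, 35, 14), (33, 30, 10, 20, 21), (33, 30, 10, 20, 38), (33, 30, 10, 36, 21), (33, 30, 10, 36, 38), (33, 30, 10, 39, 21), (33, 30, 10, 39, 38), (37, 6, 38, 14, 12), (37, 6, 38, 17, 12), (37, 6, 38, 18, 12), (37, 6, 38, 3, 12), (37, 6, 38, 35, 12)}.
Filtering on C = 10 leaves {(33, 30, 10, 20, 21), (33, 30, 10, 20, 38), (33, 30, 10, 36, 21), (33, 30, 10, 36, 38), (33, 30, 10, 39, 21), (33, 30, 10, 39, 38)}.
π_{D, E} gives {(21, 20), (21, 36), (21, 39), (38, 20), (38, 36), (38, 39)}.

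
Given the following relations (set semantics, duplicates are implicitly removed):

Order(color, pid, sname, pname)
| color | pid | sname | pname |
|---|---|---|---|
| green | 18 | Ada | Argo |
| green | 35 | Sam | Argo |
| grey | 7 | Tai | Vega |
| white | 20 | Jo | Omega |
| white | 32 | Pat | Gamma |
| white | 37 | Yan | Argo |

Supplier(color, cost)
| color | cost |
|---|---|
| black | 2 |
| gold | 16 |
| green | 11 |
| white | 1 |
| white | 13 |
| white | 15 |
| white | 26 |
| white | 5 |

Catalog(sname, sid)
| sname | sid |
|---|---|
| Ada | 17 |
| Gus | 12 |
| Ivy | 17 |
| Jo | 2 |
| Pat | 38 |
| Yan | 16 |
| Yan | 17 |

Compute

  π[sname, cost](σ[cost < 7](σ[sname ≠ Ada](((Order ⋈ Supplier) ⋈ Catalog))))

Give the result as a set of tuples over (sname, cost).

Joining Order and Supplier on color yields {(green, 18, Ada, Argo, 11), (green, 35, Sam, Argo, 11), (white, 20, Jo, Omega, 1), (white, 20, Jo, Omega, 13), (white, 20, Jo, Omega, 15), (white, 20, Jo, Omega, 26), (white, 20, Jo, Omega, 5), (white, 32, Pat, Gamma, 1), (white, 32, Pat, Gamma, 13), (white, 32, Pat, Gamma, 15), (white, 32, Pat, Gamma, 26), (white, 32, Pat, Gamma, 5), (white, 37, Yan, Argo, 1), (white, 37, Yan, Argo, 13), (white, 37, Yan, Argo, 15), (white, 37, Yan, Argo, 26), (white, 37, Yan, Argo, 5)}.
Joining (Order ⋈ Supplier) and Catalog on sname yields {(green, 18, Ada, Argo, 11, 17), (white, 20, Jo, Omega, 1, 2), (white, 20, Jo, Omega, 13, 2), (white, 20, Jo, Omega, 15, 2), (white, 20, Jo, Omega, 26, 2), (white, 20, Jo, Omega, 5, 2), (white, 32, Pat, Gamma, 1, 38), (white, 32, Pat, Gamma, 13, 38), (white, 32, Pat, Gamma, 15, 38), (white, 32, Pat, Gamma, 26, 38), (white, 32, Pat, Gamma, 5, 38), (white, 37, Yan, Argo, 1, 16), (white, 37, Yan, Argo, 1, 17), (white, 37, Yan, Argo, 13, 16), (white, 37, Yan, Argo, 13, 17), (white, 37, Yan, Argo, 15, 16), (white, 37, Yan, Argo, 15, 17), (white, 37, Yan, Argo, 26, 16), (white, 37, Yan, Argo, 26, 17), (white, 37, Yan, Argo, 5, 16), (white, 37, Yan, Argo, 5, 17)}.
Filtering on sname ≠ Ada leaves {(white, 20, Jo, Omega, 1, 2), (white, 20, Jo, Omega, 13, 2), (white, 20, Jo, Omega, 15, 2), (white, 20, Jo, Omega, 26, 2), (white, 20, Jo, Omega, 5, 2), (white, 32, Pat, Gamma, 1, 38), (white, 32, Pat, Gamma, 13, 38), (white, 32, Pat, Gamma, 15, 38), (white, 32, Pat, Gamma, 26, 38), (white, 32, Pat, Gamma, 5, 38), (white, 37, Yan, Argo, 1, 16), (white, 37, Yan, Argo, 1, 17), (white, 37, Yan, Argo, 13, 16), (white, 37, Yan, Argo, 13, 17), (white, 37, Yan, Argo, 15, 16), (white, 37, Yan, Argo, 15, 17), (white, 37, Yan, Argo, 26, 16), (white, 37, Yan, Argo, 26, 17), (white, 37, Yan, Argo, 5, 16), (white, 37, Yan, Argo, 5, 17)}.
Filtering on cost < 7 leaves {(white, 20, Jo, Omega, 1, 2), (white, 20, Jo, Omega, 5, 2), (white, 32, Pat, Gamma, 1, 38), (white, 32, Pat, Gamma, 5, 38), (white, 37, Yan, Argo, 1, 16), (white, 37, Yan, Argo, 1, 17), (white, 37, Yan, Argo, 5, 16), (white, 37, Yan, Argo, 5, 17)}.
π_{sname, cost} gives {(Jo, 1), (Jo, 5), (Pat, 1), (Pat, 5), (Yan, 1), (Yan, 5)} (2 duplicate(s) eliminated).

{(Jo, 1), (Jo, 5), (Pat, 1), (Pat, 5), (Yan, 1), (Yan, 5)}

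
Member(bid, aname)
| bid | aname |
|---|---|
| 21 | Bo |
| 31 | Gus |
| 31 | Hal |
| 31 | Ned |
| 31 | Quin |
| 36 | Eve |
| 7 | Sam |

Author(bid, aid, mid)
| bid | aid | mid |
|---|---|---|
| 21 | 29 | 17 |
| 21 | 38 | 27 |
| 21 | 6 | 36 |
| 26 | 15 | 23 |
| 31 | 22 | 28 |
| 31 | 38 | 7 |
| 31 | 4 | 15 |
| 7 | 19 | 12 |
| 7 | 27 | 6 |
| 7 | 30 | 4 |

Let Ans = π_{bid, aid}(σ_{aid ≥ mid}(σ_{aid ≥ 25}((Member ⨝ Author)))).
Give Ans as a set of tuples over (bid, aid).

{(21, 29), (21, 38), (31, 38), (7, 27), (7, 30)}

Natural join on bid: {(21, Bo, 29, 17), (21, Bo, 38, 27), (21, Bo, 6, 36), (31, Gus, 22, 28), (31, Gus, 38, 7), (31, Gus, 4, 15), (31, Hal, 22, 28), (31, Hal, 38, 7), (31, Hal, 4, 15), (31, Ned, 22, 28), (31, Ned, 38, 7), (31, Ned, 4, 15), (31, Quin, 22, 28), (31, Quin, 38, 7), (31, Quin, 4, 15), (7, Sam, 19, 12), (7, Sam, 27, 6), (7, Sam, 30, 4)}
Selection aid ≥ 25: {(21, Bo, 29, 17), (21, Bo, 38, 27), (31, Gus, 38, 7), (31, Hal, 38, 7), (31, Ned, 38, 7), (31, Quin, 38, 7), (7, Sam, 27, 6), (7, Sam, 30, 4)}
Selection aid ≥ mid: {(21, Bo, 29, 17), (21, Bo, 38, 27), (31, Gus, 38, 7), (31, Hal, 38, 7), (31, Ned, 38, 7), (31, Quin, 38, 7), (7, Sam, 27, 6), (7, Sam, 30, 4)}
Projecting to bid, aid (3 duplicate(s) eliminated): {(21, 29), (21, 38), (31, 38), (7, 27), (7, 30)}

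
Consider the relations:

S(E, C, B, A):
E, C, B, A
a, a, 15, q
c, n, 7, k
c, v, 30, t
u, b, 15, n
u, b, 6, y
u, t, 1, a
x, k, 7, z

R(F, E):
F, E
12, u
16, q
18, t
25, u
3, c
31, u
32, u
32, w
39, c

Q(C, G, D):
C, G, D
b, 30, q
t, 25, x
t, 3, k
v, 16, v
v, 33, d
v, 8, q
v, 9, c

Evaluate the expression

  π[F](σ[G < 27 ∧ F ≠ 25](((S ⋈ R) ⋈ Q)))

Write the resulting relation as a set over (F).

Natural join on E: {(c, n, 7, k, 3), (c, n, 7, k, 39), (c, v, 30, t, 3), (c, v, 30, t, 39), (u, b, 15, n, 12), (u, b, 15, n, 25), (u, b, 15, n, 31), (u, b, 15, n, 32), (u, b, 6, y, 12), (u, b, 6, y, 25), (u, b, 6, y, 31), (u, b, 6, y, 32), (u, t, 1, a, 12), (u, t, 1, a, 25), (u, t, 1, a, 31), (u, t, 1, a, 32)}
Natural join on C: {(c, v, 30, t, 3, 16, v), (c, v, 30, t, 3, 33, d), (c, v, 30, t, 3, 8, q), (c, v, 30, t, 3, 9, c), (c, v, 30, t, 39, 16, v), (c, v, 30, t, 39, 33, d), (c, v, 30, t, 39, 8, q), (c, v, 30, t, 39, 9, c), (u, b, 15, n, 12, 30, q), (u, b, 15, n, 25, 30, q), (u, b, 15, n, 31, 30, q), (u, b, 15, n, 32, 30, q), (u, b, 6, y, 12, 30, q), (u, b, 6, y, 25, 30, q), (u, b, 6, y, 31, 30, q), (u, b, 6, y, 32, 30, q), (u, t, 1, a, 12, 25, x), (u, t, 1, a, 12, 3, k), (u, t, 1, a, 25, 25, x), (u, t, 1, a, 25, 3, k), (u, t, 1, a, 31, 25, x), (u, t, 1, a, 31, 3, k), (u, t, 1, a, 32, 25, x), (u, t, 1, a, 32, 3, k)}
σ[G < 27 ∧ F ≠ 25]: keep tuples satisfying G < 27 ∧ F ≠ 25 → {(c, v, 30, t, 3, 16, v), (c, v, 30, t, 3, 8, q), (c, v, 30, t, 3, 9, c), (c, v, 30, t, 39, 16, v), (c, v, 30, t, 39, 8, q), (c, v, 30, t, 39, 9, c), (u, t, 1, a, 12, 25, x), (u, t, 1, a, 12, 3, k), (u, t, 1, a, 31, 25, x), (u, t, 1, a, 31, 3, k), (u, t, 1, a, 32, 25, x), (u, t, 1, a, 32, 3, k)}
Projecting to F (7 duplicate(s) eliminated): {12, 3, 31, 32, 39}

{12, 3, 31, 32, 39}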